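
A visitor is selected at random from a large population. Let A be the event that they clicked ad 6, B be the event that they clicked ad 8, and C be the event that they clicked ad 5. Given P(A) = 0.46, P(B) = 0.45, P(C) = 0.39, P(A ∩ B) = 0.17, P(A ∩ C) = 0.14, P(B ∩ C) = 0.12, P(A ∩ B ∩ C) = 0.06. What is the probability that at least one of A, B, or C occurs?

0.93

P(A ∪ B ∪ C) = 0.46 + 0.45 + 0.39 − 0.17 − 0.14 − 0.12 + 0.06 = 0.93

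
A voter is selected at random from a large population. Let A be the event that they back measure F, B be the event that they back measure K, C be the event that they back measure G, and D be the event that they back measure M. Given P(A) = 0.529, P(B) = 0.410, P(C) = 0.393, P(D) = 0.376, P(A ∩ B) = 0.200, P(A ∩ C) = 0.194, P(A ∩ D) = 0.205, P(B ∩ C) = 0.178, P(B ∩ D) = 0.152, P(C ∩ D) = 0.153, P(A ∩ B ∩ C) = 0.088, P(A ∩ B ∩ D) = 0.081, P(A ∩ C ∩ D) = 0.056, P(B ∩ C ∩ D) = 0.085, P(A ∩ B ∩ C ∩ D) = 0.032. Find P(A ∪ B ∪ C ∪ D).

0.904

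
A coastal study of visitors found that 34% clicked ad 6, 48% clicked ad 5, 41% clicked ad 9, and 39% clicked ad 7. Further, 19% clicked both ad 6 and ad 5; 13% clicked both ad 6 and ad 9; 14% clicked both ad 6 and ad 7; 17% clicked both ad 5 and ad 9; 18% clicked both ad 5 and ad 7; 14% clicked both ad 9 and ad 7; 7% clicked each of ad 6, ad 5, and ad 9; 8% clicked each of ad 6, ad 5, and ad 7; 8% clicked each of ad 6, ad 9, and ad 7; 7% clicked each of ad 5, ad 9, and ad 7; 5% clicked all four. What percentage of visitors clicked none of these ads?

By inclusion–exclusion:
P(at least one) = 34 + 48 + 41 + 39 − 19 − 13 − 14 − 17 − 18 − 14 + 7 + 8 + 8 + 7 − 5 = 92%
P(none) = 100% − 92% = 8%

8%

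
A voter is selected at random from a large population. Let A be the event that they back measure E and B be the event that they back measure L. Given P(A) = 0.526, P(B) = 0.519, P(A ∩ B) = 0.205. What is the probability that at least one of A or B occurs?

0.840

P(A ∪ B) = 0.526 + 0.519 − 0.205 = 0.840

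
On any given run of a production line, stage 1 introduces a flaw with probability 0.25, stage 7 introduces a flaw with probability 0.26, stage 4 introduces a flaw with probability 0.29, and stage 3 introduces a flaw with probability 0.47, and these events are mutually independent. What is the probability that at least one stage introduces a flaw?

0.7911535

P(none) = (1 − 0.25) × (1 − 0.26) × (1 − 0.29) × (1 − 0.47) = 0.75 × 0.74 × 0.71 × 0.53 = 0.2088465
P(at least one) = 1 − 0.2088465 = 0.7911535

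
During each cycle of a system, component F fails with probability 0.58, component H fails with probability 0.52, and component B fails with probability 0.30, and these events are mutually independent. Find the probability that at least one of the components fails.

P(none) = (1 − 0.58) × (1 − 0.52) × (1 − 0.30) = 0.42 × 0.48 × 0.70 = 0.14112
P(at least one) = 1 − 0.14112 = 0.85888

0.85888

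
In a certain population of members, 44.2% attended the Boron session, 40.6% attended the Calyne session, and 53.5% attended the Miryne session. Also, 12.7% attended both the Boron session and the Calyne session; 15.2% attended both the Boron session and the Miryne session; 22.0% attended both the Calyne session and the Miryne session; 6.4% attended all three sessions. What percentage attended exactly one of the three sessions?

57.7%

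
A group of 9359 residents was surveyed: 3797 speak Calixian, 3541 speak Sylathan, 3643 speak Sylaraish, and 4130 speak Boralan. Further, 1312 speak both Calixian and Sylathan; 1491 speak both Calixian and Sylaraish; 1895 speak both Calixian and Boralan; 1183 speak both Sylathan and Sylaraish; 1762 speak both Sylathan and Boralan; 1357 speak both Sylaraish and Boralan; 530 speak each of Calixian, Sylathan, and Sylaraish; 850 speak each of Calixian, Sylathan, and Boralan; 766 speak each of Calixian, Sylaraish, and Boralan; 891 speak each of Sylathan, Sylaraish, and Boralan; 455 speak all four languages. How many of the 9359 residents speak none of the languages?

Apply inclusion-exclusion:
|union| = 3797 + 3541 + 3643 + 4130 − 1312 − 1491 − 1895 − 1183 − 1762 − 1357 + 530 + 850 + 766 + 891 − 455 = 8693
None: 9359 − 8693 = 666

666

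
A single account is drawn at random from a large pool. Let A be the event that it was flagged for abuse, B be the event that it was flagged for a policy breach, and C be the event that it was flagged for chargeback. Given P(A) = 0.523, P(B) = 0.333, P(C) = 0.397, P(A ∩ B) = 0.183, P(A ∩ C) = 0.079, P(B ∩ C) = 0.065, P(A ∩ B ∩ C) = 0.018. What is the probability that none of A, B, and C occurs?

P(A ∪ B ∪ C) = 0.523 + 0.333 + 0.397 − 0.183 − 0.079 − 0.065 + 0.018 = 0.944
P(none) = 1 − 0.944 = 0.056

0.056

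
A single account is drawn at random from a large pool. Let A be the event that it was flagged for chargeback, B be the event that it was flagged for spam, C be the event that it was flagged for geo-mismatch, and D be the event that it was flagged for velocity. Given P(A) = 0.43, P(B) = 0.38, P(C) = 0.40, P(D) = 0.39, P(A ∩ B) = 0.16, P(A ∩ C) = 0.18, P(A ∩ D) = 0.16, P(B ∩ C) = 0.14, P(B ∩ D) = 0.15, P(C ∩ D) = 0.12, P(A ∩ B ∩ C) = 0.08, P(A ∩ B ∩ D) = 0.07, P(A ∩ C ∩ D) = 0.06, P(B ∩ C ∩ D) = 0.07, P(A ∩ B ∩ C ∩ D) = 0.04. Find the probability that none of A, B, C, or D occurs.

0.07

P(A ∪ B ∪ C ∪ D) = 0.43 + 0.38 + 0.40 + 0.39 − 0.16 − 0.18 − 0.16 − 0.14 − 0.15 − 0.12 + 0.08 + 0.07 + 0.06 + 0.07 − 0.04 = 0.93
P(none) = 1 − 0.93 = 0.07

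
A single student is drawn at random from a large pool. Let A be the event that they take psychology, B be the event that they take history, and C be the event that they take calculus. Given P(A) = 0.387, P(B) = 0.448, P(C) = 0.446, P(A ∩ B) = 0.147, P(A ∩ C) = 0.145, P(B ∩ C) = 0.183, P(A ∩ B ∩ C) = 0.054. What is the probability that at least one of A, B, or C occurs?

Inclusion–exclusion gives
P(A ∪ B ∪ C) = 0.387 + 0.448 + 0.446 − 0.147 − 0.145 − 0.183 + 0.054 = 0.860

0.860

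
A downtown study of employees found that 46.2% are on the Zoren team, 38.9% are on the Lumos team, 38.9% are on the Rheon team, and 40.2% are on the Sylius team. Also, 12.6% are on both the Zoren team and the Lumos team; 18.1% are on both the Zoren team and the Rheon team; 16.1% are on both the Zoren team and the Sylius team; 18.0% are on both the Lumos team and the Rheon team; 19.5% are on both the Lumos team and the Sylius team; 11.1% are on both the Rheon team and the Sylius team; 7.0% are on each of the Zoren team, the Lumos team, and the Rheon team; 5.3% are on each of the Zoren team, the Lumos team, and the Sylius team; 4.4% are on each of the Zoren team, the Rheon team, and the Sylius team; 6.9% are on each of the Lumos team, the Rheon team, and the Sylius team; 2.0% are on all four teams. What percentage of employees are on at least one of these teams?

90.4%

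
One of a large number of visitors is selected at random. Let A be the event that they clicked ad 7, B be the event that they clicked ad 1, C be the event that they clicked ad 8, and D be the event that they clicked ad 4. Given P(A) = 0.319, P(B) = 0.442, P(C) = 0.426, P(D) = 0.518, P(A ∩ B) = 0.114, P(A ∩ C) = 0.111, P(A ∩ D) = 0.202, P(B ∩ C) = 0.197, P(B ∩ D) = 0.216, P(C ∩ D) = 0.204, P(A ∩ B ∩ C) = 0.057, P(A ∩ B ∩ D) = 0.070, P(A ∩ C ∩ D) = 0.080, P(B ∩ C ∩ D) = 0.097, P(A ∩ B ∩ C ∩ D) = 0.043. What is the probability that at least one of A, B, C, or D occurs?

0.922

By inclusion-exclusion,
P(A ∪ B ∪ C ∪ D) = 0.319 + 0.442 + 0.426 + 0.518 − 0.114 − 0.111 − 0.202 − 0.197 − 0.216 − 0.204 + 0.057 + 0.070 + 0.080 + 0.097 − 0.043 = 0.922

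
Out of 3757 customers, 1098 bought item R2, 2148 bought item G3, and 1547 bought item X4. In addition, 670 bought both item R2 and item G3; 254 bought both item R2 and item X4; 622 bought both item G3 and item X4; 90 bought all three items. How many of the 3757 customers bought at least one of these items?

N(≥1) = 1098 + 2148 + 1547 − 670 − 254 − 622 + 90 = 3337

3337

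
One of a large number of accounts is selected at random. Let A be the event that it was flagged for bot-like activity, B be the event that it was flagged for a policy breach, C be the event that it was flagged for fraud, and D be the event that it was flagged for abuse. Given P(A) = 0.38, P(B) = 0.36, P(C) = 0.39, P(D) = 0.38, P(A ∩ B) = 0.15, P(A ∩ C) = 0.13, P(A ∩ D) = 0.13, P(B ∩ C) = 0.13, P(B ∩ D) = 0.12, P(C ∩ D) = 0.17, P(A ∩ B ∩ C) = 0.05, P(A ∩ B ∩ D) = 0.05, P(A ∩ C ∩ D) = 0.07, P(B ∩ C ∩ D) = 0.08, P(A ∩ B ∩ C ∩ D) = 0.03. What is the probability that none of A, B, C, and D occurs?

0.10

Inclusion–exclusion gives
P(A ∪ B ∪ C ∪ D) = 0.38 + 0.36 + 0.39 + 0.38 − 0.15 − 0.13 − 0.13 − 0.13 − 0.12 − 0.17 + 0.05 + 0.05 + 0.07 + 0.08 − 0.03 = 0.90
P(none) = 1 − 0.90 = 0.10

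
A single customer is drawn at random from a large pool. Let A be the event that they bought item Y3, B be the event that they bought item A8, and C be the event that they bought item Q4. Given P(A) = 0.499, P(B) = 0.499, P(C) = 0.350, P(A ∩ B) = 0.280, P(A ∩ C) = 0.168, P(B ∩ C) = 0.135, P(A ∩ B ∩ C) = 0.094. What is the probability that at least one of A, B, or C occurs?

0.859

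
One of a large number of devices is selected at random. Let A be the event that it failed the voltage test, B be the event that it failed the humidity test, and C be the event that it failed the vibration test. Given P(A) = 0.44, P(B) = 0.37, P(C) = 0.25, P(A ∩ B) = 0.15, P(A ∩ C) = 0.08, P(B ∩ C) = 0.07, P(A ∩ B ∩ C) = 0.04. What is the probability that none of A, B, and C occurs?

Apply inclusion-exclusion:
P(A ∪ B ∪ C) = 0.44 + 0.37 + 0.25 − 0.15 − 0.08 − 0.07 + 0.04 = 0.80
P(none) = 1 − 0.80 = 0.20

0.20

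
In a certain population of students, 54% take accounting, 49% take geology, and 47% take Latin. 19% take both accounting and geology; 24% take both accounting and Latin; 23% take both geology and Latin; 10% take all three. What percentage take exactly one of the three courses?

By inclusion–exclusion (exactly-one form):
P(exactly one) = 54 + 49 + 47 − 2·19 − 2·24 − 2·23 + 3·10 = 48%

48%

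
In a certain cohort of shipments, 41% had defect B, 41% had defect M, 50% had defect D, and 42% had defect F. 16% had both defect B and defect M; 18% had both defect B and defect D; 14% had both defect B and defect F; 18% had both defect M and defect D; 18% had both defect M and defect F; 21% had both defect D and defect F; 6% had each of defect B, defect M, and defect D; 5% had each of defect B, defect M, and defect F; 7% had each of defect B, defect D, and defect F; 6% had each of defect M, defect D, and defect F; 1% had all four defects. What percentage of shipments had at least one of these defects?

By inclusion-exclusion,
P(union) = 41 + 41 + 50 + 42 − 16 − 18 − 14 − 18 − 18 − 21 + 6 + 5 + 7 + 6 − 1 = 92%

92%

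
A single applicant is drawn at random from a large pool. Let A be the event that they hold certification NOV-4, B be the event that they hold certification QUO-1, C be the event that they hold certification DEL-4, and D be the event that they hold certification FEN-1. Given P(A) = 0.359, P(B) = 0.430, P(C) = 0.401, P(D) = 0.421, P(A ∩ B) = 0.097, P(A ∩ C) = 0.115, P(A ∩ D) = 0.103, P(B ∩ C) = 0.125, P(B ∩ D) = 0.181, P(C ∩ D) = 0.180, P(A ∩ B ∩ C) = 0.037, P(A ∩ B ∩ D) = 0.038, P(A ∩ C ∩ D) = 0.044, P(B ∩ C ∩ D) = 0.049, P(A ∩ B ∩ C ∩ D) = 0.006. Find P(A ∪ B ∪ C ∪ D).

0.972

P(A ∪ B ∪ C ∪ D) = 0.359 + 0.430 + 0.401 + 0.421 − 0.097 − 0.115 − 0.103 − 0.125 − 0.181 − 0.180 + 0.037 + 0.038 + 0.044 + 0.049 − 0.006 = 0.972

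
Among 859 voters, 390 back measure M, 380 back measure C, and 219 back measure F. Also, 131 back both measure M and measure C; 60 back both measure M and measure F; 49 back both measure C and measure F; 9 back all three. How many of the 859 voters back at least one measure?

By inclusion-exclusion,
N(≥1) = 390 + 380 + 219 − 131 − 60 − 49 + 9 = 758

758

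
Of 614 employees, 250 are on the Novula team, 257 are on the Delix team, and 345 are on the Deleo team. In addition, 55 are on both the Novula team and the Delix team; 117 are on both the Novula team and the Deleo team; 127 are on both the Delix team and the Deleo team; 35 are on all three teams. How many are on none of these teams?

N(≥1) = 250 + 257 + 345 − 55 − 117 − 127 + 35 = 588
None: 614 − 588 = 26

26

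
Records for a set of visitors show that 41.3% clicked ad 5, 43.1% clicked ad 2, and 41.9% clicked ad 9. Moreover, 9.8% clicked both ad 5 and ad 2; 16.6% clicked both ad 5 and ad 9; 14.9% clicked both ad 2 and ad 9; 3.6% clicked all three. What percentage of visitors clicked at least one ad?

88.6%

By inclusion-exclusion,
P(≥1) = 41.3 + 43.1 + 41.9 − 9.8 − 16.6 − 14.9 + 3.6 = 88.6%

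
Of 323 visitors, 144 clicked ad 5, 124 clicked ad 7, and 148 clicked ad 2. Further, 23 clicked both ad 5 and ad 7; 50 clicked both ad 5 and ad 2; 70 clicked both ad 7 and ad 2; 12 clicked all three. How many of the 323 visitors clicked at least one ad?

285

By inclusion-exclusion,
N(≥1) = 144 + 124 + 148 − 23 − 50 − 70 + 12 = 285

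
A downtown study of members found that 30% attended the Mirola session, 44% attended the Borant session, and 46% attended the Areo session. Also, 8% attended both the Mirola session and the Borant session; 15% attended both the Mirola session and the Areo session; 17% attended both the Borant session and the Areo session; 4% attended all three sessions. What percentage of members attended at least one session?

Using inclusion–exclusion:
P(union) = 30 + 44 + 46 − 8 − 15 − 17 + 4 = 84%

84%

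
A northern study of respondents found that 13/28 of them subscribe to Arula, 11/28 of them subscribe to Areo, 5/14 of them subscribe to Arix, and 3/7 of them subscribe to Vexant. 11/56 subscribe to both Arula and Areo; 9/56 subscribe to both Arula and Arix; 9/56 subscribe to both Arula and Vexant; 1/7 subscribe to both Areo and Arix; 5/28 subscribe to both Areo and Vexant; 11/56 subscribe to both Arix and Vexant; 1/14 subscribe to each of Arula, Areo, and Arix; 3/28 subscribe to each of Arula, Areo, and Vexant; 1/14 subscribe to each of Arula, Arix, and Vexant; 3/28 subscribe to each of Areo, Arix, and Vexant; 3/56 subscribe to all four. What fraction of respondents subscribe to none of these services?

5/56

P(≥1) = 13/28 + 11/28 + 5/14 + 3/7 − 11/56 − 9/56 − 9/56 − 1/7 − 5/28 − 11/56 + 1/14 + 3/28 + 1/14 + 3/28 − 3/56 = 51/56
P(none) = 1 − 51/56 = 5/56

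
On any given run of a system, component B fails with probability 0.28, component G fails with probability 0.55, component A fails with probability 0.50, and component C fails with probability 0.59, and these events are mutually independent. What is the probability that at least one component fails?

P(none) = (1 − 0.28) × (1 − 0.55) × (1 − 0.50) × (1 − 0.59) = 0.72 × 0.45 × 0.50 × 0.41 = 0.06642
P(at least one) = 1 − 0.06642 = 0.93358

0.93358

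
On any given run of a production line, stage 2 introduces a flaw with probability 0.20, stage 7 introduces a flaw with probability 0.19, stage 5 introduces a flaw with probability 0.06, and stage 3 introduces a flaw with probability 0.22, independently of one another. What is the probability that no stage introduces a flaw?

P(none) = (1 − 0.20) × (1 − 0.19) × (1 − 0.06) × (1 − 0.22) = 0.80 × 0.81 × 0.94 × 0.78 = 0.4751136

0.4751136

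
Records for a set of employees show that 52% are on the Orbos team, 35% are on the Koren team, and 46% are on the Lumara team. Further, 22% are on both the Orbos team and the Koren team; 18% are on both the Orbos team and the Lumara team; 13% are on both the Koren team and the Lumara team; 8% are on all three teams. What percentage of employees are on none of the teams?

12%

Using inclusion–exclusion:
P(union) = 52 + 35 + 46 − 22 − 18 − 13 + 8 = 88%
P(none) = 100% − 88% = 12%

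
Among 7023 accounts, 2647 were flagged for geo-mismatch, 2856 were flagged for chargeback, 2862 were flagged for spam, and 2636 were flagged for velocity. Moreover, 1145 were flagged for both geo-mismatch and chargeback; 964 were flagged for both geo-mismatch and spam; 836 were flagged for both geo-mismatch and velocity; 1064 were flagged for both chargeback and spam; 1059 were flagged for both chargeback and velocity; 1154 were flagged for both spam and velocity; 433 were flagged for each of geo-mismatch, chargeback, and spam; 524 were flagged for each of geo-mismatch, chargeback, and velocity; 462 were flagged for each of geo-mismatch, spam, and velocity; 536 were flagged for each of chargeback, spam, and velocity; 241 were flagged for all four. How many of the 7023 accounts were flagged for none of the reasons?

Apply inclusion-exclusion:
N(≥1) = 2647 + 2856 + 2862 + 2636 − 1145 − 964 − 836 − 1064 − 1059 − 1154 + 433 + 524 + 462 + 536 − 241 = 6493
None: 7023 − 6493 = 530

530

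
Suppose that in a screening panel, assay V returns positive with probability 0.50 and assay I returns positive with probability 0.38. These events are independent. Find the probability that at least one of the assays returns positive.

0.69

Since the events are independent, P(none) is the product of the individual non-occurrence probabilities.
P(none) = (1 − 0.50) × (1 − 0.38) = 0.50 × 0.62 = 0.31
P(at least one) = 1 − 0.31 = 0.69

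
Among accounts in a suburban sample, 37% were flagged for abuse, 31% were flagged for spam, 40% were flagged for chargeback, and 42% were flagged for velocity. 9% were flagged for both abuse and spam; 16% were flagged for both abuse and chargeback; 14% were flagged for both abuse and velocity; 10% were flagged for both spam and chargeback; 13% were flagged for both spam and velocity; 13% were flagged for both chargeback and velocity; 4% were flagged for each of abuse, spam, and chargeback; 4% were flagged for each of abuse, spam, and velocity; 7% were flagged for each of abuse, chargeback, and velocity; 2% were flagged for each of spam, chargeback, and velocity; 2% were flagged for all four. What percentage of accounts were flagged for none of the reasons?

10%

P(≥1) = 37 + 31 + 40 + 42 − 9 − 16 − 14 − 10 − 13 − 13 + 4 + 4 + 7 + 2 − 2 = 90%
P(none) = 100% − 90% = 10%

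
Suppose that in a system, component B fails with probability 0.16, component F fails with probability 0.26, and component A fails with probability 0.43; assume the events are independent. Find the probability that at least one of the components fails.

0.645688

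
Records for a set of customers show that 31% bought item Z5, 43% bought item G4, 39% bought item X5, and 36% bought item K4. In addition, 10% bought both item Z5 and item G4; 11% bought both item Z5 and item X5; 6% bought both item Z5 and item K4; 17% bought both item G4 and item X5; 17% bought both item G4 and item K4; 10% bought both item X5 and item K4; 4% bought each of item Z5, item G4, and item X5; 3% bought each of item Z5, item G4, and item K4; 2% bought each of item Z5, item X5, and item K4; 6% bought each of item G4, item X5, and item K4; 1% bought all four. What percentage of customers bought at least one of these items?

Apply inclusion-exclusion:
P(≥1) = 31 + 43 + 39 + 36 − 10 − 11 − 6 − 17 − 17 − 10 + 4 + 3 + 2 + 6 − 1 = 92%

92%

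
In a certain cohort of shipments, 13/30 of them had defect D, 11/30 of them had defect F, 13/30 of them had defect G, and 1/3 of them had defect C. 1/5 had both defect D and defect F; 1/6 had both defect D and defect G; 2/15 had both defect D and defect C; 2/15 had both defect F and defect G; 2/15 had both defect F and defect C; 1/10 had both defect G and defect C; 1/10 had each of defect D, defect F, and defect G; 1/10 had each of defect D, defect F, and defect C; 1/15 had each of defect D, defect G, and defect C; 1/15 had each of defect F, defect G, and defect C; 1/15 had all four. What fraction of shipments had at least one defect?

29/30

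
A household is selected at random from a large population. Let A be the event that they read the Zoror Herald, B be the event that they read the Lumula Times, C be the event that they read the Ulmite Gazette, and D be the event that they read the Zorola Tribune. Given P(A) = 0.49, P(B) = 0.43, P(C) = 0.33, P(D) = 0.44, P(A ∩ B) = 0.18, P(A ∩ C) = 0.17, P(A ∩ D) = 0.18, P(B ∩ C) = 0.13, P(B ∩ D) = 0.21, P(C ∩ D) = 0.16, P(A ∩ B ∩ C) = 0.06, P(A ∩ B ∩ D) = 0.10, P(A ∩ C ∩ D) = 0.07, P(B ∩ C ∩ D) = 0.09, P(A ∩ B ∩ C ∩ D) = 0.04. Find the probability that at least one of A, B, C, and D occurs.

0.94

Inclusion–exclusion gives
P(A ∪ B ∪ C ∪ D) = 0.49 + 0.43 + 0.33 + 0.44 − 0.18 − 0.17 − 0.18 − 0.13 − 0.21 − 0.16 + 0.06 + 0.10 + 0.07 + 0.09 − 0.04 = 0.94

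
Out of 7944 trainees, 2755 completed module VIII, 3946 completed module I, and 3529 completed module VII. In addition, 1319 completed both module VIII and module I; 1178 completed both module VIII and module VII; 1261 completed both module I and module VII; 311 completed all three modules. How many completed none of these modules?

1161

By inclusion–exclusion:
|union| = 2755 + 3946 + 3529 − 1319 − 1178 − 1261 + 311 = 6783
None: 7944 − 6783 = 1161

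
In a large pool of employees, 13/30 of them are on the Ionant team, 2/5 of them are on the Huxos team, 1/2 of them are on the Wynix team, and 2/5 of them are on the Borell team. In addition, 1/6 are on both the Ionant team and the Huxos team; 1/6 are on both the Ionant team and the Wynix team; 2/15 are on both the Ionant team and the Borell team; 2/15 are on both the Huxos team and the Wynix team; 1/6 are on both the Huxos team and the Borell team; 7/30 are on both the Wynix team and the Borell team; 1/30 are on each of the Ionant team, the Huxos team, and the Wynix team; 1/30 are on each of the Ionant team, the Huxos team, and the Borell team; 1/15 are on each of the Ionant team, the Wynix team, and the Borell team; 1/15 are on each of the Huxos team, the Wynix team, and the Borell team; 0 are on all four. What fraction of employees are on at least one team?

P(union) = 13/30 + 2/5 + 1/2 + 2/5 − 1/6 − 1/6 − 2/15 − 2/15 − 1/6 − 7/30 + 1/30 + 1/30 + 1/15 + 1/15 − 0 = 14/15

14/15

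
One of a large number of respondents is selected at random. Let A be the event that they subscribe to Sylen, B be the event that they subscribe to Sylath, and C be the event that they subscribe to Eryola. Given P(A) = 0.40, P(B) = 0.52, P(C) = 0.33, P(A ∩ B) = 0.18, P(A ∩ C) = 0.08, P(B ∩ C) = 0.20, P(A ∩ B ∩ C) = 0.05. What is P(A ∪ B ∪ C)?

0.84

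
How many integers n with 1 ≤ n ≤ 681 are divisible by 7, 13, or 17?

Using inclusion–exclusion:
⌊681/7⌋ + ⌊681/13⌋ + ⌊681/17⌋ − ⌊681/91⌋ − ⌊681/119⌋ − ⌊681/221⌋ + ⌊681/1547⌋ = 97 + 52 + 40 − 7 − 5 − 3 + 0 = 174

174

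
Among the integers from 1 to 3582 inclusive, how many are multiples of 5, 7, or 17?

1269

716 + 511 + 210 − 102 − 42 − 30 + 6 = 1269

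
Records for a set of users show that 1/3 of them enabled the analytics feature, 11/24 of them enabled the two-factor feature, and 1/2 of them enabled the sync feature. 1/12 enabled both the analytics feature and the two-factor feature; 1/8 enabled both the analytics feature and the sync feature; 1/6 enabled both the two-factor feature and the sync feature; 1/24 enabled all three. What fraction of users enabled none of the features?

P(union) = 1/3 + 11/24 + 1/2 − 1/12 − 1/8 − 1/6 + 1/24 = 23/24
P(none) = 1 − 23/24 = 1/24

1/24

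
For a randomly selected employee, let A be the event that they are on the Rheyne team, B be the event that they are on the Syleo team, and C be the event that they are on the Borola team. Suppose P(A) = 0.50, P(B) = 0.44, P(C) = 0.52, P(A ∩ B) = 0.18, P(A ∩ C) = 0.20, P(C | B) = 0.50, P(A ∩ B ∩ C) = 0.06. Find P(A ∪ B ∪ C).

0.92

P(B ∩ C) = P(B)·P(C|B) = 0.44 × 0.50 = 0.22
Using inclusion–exclusion:
P(A ∪ B ∪ C) = 0.50 + 0.44 + 0.52 − 0.18 − 0.20 − 0.22 + 0.06 = 0.92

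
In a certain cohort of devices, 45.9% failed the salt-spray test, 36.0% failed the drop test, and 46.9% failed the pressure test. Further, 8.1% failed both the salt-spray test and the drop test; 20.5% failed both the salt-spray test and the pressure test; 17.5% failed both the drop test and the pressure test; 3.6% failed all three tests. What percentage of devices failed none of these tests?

13.7%

P(union) = 45.9 + 36.0 + 46.9 − 8.1 − 20.5 − 17.5 + 3.6 = 86.3%
P(none) = 100% − 86.3% = 13.7%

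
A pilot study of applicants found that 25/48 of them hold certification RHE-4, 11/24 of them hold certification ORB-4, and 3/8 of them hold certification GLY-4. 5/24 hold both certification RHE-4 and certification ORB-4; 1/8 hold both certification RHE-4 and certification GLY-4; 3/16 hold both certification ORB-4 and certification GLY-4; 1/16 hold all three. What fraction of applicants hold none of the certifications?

5/48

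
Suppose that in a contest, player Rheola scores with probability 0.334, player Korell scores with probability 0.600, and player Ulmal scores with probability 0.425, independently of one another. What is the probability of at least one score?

0.84682

Independence gives P(none) = ∏(1 − pᵢ).
P(none) = (1 − 0.334) × (1 − 0.600) × (1 − 0.425) = 0.666 × 0.400 × 0.575 = 0.15318
P(at least one) = 1 − 0.15318 = 0.84682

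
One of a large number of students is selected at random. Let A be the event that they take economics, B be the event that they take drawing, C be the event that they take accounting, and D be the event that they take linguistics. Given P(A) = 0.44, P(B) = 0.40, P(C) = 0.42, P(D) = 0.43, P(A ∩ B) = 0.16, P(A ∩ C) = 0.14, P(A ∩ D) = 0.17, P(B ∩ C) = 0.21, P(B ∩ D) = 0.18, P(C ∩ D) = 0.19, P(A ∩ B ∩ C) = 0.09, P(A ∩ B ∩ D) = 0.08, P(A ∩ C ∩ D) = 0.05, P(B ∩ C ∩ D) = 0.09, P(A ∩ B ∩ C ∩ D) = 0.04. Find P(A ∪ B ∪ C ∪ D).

Using inclusion–exclusion:
P(A ∪ B ∪ C ∪ D) = 0.44 + 0.40 + 0.42 + 0.43 − 0.16 − 0.14 − 0.17 − 0.21 − 0.18 − 0.19 + 0.09 + 0.08 + 0.05 + 0.09 − 0.04 = 0.91

0.91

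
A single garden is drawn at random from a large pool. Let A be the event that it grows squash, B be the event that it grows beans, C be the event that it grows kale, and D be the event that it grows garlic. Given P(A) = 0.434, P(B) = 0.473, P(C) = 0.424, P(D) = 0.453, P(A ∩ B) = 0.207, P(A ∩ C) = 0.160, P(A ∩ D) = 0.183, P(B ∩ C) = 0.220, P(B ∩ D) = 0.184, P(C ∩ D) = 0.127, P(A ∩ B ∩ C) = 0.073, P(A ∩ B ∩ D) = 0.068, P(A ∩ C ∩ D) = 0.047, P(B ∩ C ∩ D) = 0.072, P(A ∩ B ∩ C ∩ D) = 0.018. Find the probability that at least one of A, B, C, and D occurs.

P(A ∪ B ∪ C ∪ D) = 0.434 + 0.473 + 0.424 + 0.453 − 0.207 − 0.160 − 0.183 − 0.220 − 0.184 − 0.127 + 0.073 + 0.068 + 0.047 + 0.072 − 0.018 = 0.945

0.945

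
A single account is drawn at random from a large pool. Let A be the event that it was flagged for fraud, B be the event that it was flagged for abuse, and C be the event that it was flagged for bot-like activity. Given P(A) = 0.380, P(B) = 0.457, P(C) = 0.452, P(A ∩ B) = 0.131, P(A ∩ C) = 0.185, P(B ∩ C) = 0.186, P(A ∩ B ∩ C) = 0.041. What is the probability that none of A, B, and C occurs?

0.172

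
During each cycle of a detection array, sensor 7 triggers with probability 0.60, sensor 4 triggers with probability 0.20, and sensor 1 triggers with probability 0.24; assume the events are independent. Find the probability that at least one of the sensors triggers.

Since the events are independent, P(none) is the product of the individual non-occurrence probabilities.
P(none) = (1 − 0.60) × (1 − 0.20) × (1 − 0.24) = 0.40 × 0.80 × 0.76 = 0.2432
P(at least one) = 1 − 0.2432 = 0.7568

0.7568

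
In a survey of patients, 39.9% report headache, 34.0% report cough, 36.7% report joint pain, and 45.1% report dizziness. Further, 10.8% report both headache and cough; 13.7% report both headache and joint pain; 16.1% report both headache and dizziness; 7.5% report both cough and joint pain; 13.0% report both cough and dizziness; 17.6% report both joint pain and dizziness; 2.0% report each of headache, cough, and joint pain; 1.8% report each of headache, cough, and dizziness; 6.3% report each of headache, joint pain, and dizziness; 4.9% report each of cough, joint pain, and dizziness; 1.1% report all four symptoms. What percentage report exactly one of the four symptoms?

38.9%

P(exactly one) = 39.9 + 34.0 + 36.7 + 45.1 − 2·10.8 − 2·13.7 − 2·16.1 − 2·7.5 − 2·13.0 − 2·17.6 + 3·2.0 + 3·1.8 + 3·6.3 + 3·4.9 − 4·1.1 = 38.9%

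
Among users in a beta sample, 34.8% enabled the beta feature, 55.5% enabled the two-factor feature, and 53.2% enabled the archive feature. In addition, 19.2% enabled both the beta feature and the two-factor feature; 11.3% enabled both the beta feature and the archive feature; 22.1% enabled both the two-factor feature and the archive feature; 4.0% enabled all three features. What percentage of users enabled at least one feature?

P(≥1) = 34.8 + 55.5 + 53.2 − 19.2 − 11.3 − 22.1 + 4.0 = 94.9%

94.9%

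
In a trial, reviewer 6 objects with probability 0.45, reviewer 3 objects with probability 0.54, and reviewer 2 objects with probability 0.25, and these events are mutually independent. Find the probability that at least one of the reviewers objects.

0.81025

P(none) = (1 − 0.45) × (1 − 0.54) × (1 − 0.25) = 0.55 × 0.46 × 0.75 = 0.18975
P(at least one) = 1 − 0.18975 = 0.81025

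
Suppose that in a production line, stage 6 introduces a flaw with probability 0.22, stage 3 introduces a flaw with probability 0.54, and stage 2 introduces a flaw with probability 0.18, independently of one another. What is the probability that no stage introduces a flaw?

P(none) = (1 − 0.22) × (1 − 0.54) × (1 − 0.18) = 0.78 × 0.46 × 0.82 = 0.294216

0.294216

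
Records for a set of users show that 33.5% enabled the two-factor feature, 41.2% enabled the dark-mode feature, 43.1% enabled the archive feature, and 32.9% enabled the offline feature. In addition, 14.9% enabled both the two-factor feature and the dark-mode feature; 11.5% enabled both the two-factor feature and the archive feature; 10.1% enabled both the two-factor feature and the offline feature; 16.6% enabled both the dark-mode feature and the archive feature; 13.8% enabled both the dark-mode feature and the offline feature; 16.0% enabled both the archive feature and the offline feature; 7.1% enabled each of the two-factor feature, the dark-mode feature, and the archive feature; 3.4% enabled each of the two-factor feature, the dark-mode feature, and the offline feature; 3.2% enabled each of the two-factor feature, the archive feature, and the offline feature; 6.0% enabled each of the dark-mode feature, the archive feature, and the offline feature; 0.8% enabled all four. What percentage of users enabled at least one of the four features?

P(at least one) = 33.5 + 41.2 + 43.1 + 32.9 − 14.9 − 11.5 − 10.1 − 16.6 − 13.8 − 16.0 + 7.1 + 3.4 + 3.2 + 6.0 − 0.8 = 86.7%

86.7%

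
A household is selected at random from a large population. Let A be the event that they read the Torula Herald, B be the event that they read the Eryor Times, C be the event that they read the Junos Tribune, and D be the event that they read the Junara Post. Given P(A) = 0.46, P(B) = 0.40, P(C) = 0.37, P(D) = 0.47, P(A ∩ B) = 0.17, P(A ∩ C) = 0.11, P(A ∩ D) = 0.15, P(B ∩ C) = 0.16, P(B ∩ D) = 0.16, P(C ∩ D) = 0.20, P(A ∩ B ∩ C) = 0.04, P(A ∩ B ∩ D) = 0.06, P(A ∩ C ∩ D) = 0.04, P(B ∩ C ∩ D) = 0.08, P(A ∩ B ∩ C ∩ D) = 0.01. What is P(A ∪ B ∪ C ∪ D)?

Using inclusion–exclusion:
P(A ∪ B ∪ C ∪ D) = 0.46 + 0.40 + 0.37 + 0.47 − 0.17 − 0.11 − 0.15 − 0.16 − 0.16 − 0.20 + 0.04 + 0.06 + 0.04 + 0.08 − 0.01 = 0.96

0.96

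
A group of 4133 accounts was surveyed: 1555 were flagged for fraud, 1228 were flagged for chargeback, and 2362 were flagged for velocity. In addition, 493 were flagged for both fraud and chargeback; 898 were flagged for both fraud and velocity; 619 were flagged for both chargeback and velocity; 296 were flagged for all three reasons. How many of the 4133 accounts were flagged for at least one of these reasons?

|union| = 1555 + 1228 + 2362 − 493 − 898 − 619 + 296 = 3431

3431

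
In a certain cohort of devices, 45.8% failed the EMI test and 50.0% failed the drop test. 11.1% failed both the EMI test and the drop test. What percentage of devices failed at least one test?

84.7%

By inclusion-exclusion,
P(union) = 45.8 + 50.0 − 11.1 = 84.7%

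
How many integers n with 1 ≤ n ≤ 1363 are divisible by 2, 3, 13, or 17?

Inclusion–exclusion gives
floor(1363/2) + floor(1363/3) + floor(1363/13) + floor(1363/17) − floor(1363/6) − floor(1363/26) − floor(1363/34) − floor(1363/39) − floor(1363/51) − floor(1363/221) + floor(1363/78) + floor(1363/102) + floor(1363/442) + floor(1363/663) − floor(1363/1326) = 681 + 454 + 104 + 80 − 227 − 52 − 40 − 34 − 26 − 6 + 17 + 13 + 3 + 2 − 1 = 968

968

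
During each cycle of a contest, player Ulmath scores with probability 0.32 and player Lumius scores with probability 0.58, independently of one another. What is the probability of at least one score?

0.7144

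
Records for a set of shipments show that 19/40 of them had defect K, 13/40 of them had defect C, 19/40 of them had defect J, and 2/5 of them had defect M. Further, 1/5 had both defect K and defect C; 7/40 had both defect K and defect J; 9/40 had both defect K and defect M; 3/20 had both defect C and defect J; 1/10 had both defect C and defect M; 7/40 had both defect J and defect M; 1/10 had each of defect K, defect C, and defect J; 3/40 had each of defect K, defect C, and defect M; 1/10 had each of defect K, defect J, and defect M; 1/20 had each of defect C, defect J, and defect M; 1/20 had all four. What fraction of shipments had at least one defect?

37/40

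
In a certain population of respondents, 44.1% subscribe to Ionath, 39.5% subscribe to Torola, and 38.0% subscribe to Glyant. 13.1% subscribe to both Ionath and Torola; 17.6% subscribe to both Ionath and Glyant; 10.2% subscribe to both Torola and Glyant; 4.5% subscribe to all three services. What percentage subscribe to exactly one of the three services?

53.3%

Using the inclusion–exclusion count for exactly one event:
P(exactly one) = 44.1 + 39.5 + 38.0 − 2·13.1 − 2·17.6 − 2·10.2 + 3·4.5 = 53.3%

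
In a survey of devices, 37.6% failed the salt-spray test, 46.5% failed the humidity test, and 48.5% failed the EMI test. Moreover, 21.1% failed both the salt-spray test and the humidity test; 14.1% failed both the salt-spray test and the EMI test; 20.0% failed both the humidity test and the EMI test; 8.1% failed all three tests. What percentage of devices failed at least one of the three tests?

P(at least one) = 37.6 + 46.5 + 48.5 − 21.1 − 14.1 − 20.0 + 8.1 = 85.5%

85.5%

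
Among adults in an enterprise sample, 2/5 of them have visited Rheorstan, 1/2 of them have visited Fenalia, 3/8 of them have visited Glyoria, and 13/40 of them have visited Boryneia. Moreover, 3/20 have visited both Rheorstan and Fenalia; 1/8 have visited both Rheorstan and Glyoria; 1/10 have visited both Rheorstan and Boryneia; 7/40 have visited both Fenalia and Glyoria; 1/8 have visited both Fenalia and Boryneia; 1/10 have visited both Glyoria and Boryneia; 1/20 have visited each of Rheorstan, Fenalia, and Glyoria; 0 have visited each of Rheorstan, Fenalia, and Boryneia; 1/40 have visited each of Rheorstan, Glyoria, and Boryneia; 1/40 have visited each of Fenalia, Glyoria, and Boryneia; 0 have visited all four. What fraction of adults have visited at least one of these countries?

Inclusion–exclusion gives
P(at least one) = 2/5 + 1/2 + 3/8 + 13/40 − 3/20 − 1/8 − 1/10 − 7/40 − 1/8 − 1/10 + 1/20 + 0 + 1/40 + 1/40 − 0 = 37/40

37/40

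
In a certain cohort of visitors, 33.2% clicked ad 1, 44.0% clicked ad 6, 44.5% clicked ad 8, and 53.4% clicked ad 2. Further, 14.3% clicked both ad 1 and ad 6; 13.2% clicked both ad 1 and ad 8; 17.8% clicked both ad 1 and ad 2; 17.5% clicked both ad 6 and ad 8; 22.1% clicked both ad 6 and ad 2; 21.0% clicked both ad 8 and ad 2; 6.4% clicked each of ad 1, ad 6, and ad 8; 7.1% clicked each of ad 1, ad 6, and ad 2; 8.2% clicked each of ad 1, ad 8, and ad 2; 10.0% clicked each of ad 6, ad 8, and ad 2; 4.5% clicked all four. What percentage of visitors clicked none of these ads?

P(at least one) = 33.2 + 44.0 + 44.5 + 53.4 − 14.3 − 13.2 − 17.8 − 17.5 − 22.1 − 21.0 + 6.4 + 7.1 + 8.2 + 10.0 − 4.5 = 96.4%
P(none) = 100% − 96.4% = 3.6%

3.6%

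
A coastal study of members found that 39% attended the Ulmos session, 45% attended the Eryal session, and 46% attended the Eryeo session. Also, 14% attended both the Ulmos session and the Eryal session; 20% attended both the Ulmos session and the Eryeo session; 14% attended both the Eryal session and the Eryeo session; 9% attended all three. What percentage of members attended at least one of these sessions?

Using inclusion–exclusion:
P(union) = 39 + 45 + 46 − 14 − 20 − 14 + 9 = 91%

91%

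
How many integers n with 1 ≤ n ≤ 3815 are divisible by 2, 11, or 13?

2214

Inclusion–exclusion gives
1907 + 346 + 293 − 173 − 146 − 26 + 13 = 2214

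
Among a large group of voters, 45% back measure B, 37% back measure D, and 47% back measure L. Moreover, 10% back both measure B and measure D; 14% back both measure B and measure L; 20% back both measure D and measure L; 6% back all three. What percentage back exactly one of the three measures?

59%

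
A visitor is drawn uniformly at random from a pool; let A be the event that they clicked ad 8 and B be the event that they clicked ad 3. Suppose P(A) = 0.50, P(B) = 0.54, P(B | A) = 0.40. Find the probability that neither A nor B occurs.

0.16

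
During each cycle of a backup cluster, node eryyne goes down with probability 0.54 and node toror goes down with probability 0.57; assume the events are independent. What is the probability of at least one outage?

0.8022

P(none) = (1 − 0.54) × (1 − 0.57) = 0.46 × 0.43 = 0.1978
P(at least one) = 1 − 0.1978 = 0.8022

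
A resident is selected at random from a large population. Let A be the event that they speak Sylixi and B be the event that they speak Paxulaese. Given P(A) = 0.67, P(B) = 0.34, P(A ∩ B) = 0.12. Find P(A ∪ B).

Apply inclusion-exclusion:
P(A ∪ B) = 0.67 + 0.34 − 0.12 = 0.89

0.89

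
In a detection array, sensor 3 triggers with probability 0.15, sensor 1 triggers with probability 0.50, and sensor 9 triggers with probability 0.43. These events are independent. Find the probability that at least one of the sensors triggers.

P(none) = (1 − 0.15) × (1 − 0.50) × (1 − 0.43) = 0.85 × 0.50 × 0.57 = 0.24225
P(at least one) = 1 − 0.24225 = 0.75775

0.75775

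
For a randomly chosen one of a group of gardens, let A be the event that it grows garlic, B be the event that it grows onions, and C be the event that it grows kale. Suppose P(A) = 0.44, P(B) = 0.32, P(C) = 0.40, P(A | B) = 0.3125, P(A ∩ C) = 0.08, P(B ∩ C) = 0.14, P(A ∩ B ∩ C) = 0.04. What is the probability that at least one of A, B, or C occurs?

0.88

P(A ∩ B) = P(B)·P(A|B) = 0.32 × 0.3125 = 0.10
P(A ∪ B ∪ C) = 0.44 + 0.32 + 0.40 − 0.10 − 0.08 − 0.14 + 0.04 = 0.88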